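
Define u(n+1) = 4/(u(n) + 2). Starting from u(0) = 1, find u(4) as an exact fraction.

16/13

u(1) = 4/(1 + 2) = 4/3.
u(2) = 4/(4/3 + 2) = 6/5.
u(3) = 4/(6/5 + 2) = 5/4.
u(4) = 4/(5/4 + 2) = 16/13.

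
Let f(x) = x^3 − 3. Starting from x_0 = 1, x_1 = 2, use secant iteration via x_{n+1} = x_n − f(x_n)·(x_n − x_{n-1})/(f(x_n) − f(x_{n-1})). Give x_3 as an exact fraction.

f(1) = −2, f(2) = 5. x_2 = 2 − 5·(2 − 1)/(5 − (−2)) = 9/7.
f(2) = 5, f(9/7) = −300/343. x_3 = (9/7) − (−300/343)·((9/7) − 2)/((−300/343) − 5) = 561/403.

561/403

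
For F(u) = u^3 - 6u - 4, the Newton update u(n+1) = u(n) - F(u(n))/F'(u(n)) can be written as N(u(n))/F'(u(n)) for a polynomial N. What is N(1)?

F'(u) = 3u^2 - 6.
N(u) = u·F'(u) - F(u) = u·(3u^2 - 6) - (u^3 - 6u - 4) = 2u^3 + 4.
N(1) = 6.

6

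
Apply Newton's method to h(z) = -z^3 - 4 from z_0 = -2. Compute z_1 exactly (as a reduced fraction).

h'(z) = -3z^2.
h(-2) = 4, h'(-2) = -12, so z_1 = (-2) - 4/(-12) = -5/3.

-5/3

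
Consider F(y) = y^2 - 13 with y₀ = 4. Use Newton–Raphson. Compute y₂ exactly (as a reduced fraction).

F'(y) = 2y.
F(4) = 3, F'(4) = 8, so y₁ = 4 - 3/8 = 29/8.
F(29/8) = 9/64, F'(29/8) = 29/4, so y₂ = (29/8) - (9/64)/(29/4) = 1673/464.

1673/464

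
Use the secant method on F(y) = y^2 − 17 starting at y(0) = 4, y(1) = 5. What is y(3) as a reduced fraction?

169/41

F(4) = −1, F(5) = 8. y(2) = 5 − 8·(5 − 4)/(8 − (−1)) = 37/9.
F(5) = 8, F(37/9) = −8/81. y(3) = (37/9) − (−8/81)·((37/9) − 5)/((−8/81) − 8) = 169/41.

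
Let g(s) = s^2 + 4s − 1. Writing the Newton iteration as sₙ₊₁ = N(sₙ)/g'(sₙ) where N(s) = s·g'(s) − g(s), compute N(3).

g'(s) = 2s + 4.
N(s) = s·g'(s) − g(s) = s·(2s + 4) − (s^2 + 4s − 1) = s^2 + 1.
N(3) = 10.

10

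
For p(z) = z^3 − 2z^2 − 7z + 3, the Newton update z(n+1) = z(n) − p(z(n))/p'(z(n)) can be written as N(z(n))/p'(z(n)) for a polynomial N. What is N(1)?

−3

p'(z) = 3z^2 − 4z − 7.
N(z) = z·p'(z) − p(z) = z·(3z^2 − 4z − 7) − (z^3 − 2z^2 − 7z + 3) = 2z^3 − 2z^2 − 3.
N(1) = −3.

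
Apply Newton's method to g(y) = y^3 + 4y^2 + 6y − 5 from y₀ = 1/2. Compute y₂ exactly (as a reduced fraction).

g'(y) = 3y^2 + 8y + 6.
g(1/2) = −7/8, g'(1/2) = 43/4, so y₁ = (1/2) − (−7/8)/(43/4) = 25/43.
g(25/43) = 2940/79507, g'(25/43) = 21569/1849, so y₂ = (25/43) − (2940/79507)/(21569/1849) = 536285/927467.

536285/927467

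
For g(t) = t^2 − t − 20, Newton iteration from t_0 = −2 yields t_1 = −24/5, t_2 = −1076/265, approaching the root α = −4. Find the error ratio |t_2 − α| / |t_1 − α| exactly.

4/53

t_1 − α = −24/5 − (−4) = −24/5 + 4 = −4/5, so |t_1 − α| = 4/5.
t_2 − α = −1076/265 − (−4) = −1076/265 + 4 = −16/265, so |t_2 − α| = 16/265.
Ratio = (16/265) / (4/5) = 4/53.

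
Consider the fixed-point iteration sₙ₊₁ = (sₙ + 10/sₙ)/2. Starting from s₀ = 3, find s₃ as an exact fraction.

1039681/328776

s₁ = (3 + 10/3)/2 = 19/6.
s₂ = (19/6 + 10/(19/6))/2 = 721/228.
s₃ = (721/228 + 10/(721/228))/2 = 1039681/328776.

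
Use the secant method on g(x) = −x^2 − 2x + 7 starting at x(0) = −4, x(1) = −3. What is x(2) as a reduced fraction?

g(−4) = −1, g(−3) = 4. x(2) = (−3) − 4·((−3) − (−4))/(4 − (−1)) = −19/5.

−19/5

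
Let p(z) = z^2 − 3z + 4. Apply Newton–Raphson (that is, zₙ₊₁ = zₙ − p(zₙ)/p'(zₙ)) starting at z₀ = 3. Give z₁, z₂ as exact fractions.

p'(z) = 2z − 3.
p(3) = 4, p'(3) = 3, so z₁ = 3 − 4/3 = 5/3.
p(5/3) = 16/9, p'(5/3) = 1/3, so z₂ = (5/3) − (16/9)/(1/3) = −11/3.

z₁ = 5/3, z₂ = −11/3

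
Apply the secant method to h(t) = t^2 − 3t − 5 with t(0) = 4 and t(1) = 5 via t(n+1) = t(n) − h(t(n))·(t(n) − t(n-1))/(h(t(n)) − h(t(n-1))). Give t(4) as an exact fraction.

h(4) = −1, h(5) = 5. t(2) = 5 − 5·(5 − 4)/(5 − (−1)) = 25/6.
h(5) = 5, h(25/6) = −5/36. t(3) = (25/6) − (−5/36)·((25/6) − 5)/((−5/36) − 5) = 155/37.
h(25/6) = −5/36, h(155/37) = −25/1369. t(4) = (155/37) − (−25/1369)·((155/37) − (25/6))/((−25/1369) − (−5/36)) = 4985/1189.

4985/1189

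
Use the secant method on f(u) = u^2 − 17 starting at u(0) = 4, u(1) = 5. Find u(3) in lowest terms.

169/41

f(4) = −1, f(5) = 8. u(2) = 5 − 8·(5 − 4)/(8 − (−1)) = 37/9.
f(5) = 8, f(37/9) = −8/81. u(3) = (37/9) − (−8/81)·((37/9) − 5)/((−8/81) − 8) = 169/41.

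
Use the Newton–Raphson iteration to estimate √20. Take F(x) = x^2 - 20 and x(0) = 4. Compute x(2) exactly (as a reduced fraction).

161/36

F'(x) = 2x.
F(4) = -4, F'(4) = 8, so x(1) = 4 - (-4)/8 = 9/2.
F(9/2) = 1/4, F'(9/2) = 9, so x(2) = (9/2) - (1/4)/9 = 161/36.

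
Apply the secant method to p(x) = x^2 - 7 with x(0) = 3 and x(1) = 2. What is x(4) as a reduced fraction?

p(3) = 2, p(2) = -3. x(2) = 2 - (-3)·(2 - 3)/((-3) - 2) = 13/5.
p(2) = -3, p(13/5) = -6/25. x(3) = (13/5) - (-6/25)·((13/5) - 2)/((-6/25) - (-3)) = 61/23.
p(13/5) = -6/25, p(61/23) = 18/529. x(4) = (61/23) - (18/529)·((61/23) - (13/5))/((18/529) - (-6/25)) = 799/302.

799/302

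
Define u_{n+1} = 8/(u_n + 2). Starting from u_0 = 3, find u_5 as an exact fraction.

148/75

u_1 = 8/(3 + 2) = 8/5.
u_2 = 8/(8/5 + 2) = 20/9.
u_3 = 8/(20/9 + 2) = 36/19.
u_4 = 8/(36/19 + 2) = 76/37.
u_5 = 8/(76/37 + 2) = 148/75.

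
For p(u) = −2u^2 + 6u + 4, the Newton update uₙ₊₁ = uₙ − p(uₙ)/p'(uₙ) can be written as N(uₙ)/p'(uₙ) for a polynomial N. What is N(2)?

p'(u) = −4u + 6.
N(u) = u·p'(u) − p(u) = u·(−4u + 6) − (−2u^2 + 6u + 4) = −2u^2 − 4.
N(2) = −12.

−12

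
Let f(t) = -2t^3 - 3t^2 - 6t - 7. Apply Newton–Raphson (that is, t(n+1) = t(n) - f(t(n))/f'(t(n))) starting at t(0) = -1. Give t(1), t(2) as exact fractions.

t(1) = -4/3, t(2) = -301/234

f'(t) = -6t^2 - 6t - 6.
f(-1) = -2, f'(-1) = -6, so t(1) = (-1) - (-2)/(-6) = -4/3.
f(-4/3) = 11/27, f'(-4/3) = -26/3, so t(2) = (-4/3) - (11/27)/(-26/3) = -301/234.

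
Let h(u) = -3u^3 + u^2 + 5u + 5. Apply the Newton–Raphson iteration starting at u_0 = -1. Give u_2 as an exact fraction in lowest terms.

-7/5

h'(u) = -9u^2 + 2u + 5.
h(-1) = 4, h'(-1) = -6, so u_1 = (-1) - 4/(-6) = -1/3.
h(-1/3) = 32/9, h'(-1/3) = 10/3, so u_2 = (-1/3) - (32/9)/(10/3) = -7/5.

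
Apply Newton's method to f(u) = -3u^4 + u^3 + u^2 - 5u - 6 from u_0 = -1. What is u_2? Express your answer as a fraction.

-29/20

f'(u) = -12u^3 + 3u^2 + 2u - 5.
f(-1) = -4, f'(-1) = 8, so u_1 = (-1) - (-4)/8 = -1/2.
f(-1/2) = -57/16, f'(-1/2) = -15/4, so u_2 = (-1/2) - (-57/16)/(-15/4) = -29/20.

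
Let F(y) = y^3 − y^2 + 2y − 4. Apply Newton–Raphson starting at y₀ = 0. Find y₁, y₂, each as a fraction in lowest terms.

y₁ = 2, y₂ = 8/5

F'(y) = 3y^2 − 2y + 2.
F(0) = −4, F'(0) = 2, so y₁ = 0 − (−4)/2 = 2.
F(2) = 4, F'(2) = 10, so y₂ = 2 − 4/10 = 8/5.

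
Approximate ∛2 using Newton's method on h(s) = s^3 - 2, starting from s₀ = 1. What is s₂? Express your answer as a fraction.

91/72

h'(s) = 3s^2.
h(1) = -1, h'(1) = 3, so s₁ = 1 - (-1)/3 = 4/3.
h(4/3) = 10/27, h'(4/3) = 16/3, so s₂ = (4/3) - (10/27)/(16/3) = 91/72.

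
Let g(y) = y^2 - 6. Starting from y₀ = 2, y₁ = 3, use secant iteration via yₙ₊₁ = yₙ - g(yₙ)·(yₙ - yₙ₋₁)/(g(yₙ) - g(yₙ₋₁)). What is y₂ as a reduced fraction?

12/5

g(2) = -2, g(3) = 3. y₂ = 3 - 3·(3 - 2)/(3 - (-2)) = 12/5.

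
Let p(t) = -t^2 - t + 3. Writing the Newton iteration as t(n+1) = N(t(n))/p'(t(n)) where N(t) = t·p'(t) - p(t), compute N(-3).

-12

p'(t) = -2t - 1.
N(t) = t·p'(t) - p(t) = t·(-2t - 1) - (-t^2 - t + 3) = -t^2 - 3.
N(-3) = -12.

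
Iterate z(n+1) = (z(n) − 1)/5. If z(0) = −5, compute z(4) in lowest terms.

−161/625

z(1) = ((−5) − 1)/5 = −6/5.
z(2) = ((−6/5) − 1)/5 = −11/25.
z(3) = ((−11/25) − 1)/5 = −36/125.
z(4) = ((−36/125) − 1)/5 = −161/625.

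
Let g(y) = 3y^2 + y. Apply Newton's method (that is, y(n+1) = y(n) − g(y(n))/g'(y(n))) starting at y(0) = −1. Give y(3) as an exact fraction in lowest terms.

−2187/6305

g'(y) = 6y + 1.
g(−1) = 2, g'(−1) = −5, so y(1) = (−1) − 2/(−5) = −3/5.
g(−3/5) = 12/25, g'(−3/5) = −13/5, so y(2) = (−3/5) − (12/25)/(−13/5) = −27/65.
g(−27/65) = 432/4225, g'(−27/65) = −97/65, so y(3) = (−27/65) − (432/4225)/(−97/65) = −2187/6305.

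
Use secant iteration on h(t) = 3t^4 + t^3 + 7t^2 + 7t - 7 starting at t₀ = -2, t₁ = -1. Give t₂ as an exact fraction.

h(-2) = 47, h(-1) = -5. t₂ = (-1) - (-5)·((-1) - (-2))/((-5) - 47) = -57/52.

-57/52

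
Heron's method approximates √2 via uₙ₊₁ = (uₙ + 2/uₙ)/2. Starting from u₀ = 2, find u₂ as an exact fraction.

17/12

u₁ = (2 + 2/2)/2 = 3/2.
u₂ = (3/2 + 2/(3/2))/2 = 17/12.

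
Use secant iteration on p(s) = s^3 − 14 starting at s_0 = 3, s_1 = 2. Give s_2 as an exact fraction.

44/19

p(3) = 13, p(2) = −6. s_2 = 2 − (−6)·(2 − 3)/((−6) − 13) = 44/19.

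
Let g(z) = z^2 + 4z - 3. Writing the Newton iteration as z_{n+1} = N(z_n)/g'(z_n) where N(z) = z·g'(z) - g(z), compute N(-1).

4

g'(z) = 2z + 4.
N(z) = z·g'(z) - g(z) = z·(2z + 4) - (z^2 + 4z - 3) = z^2 + 3.
N(-1) = 4.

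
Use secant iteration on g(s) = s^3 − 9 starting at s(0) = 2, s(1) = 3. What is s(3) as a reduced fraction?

g(2) = −1, g(3) = 18. s(2) = 3 − 18·(3 − 2)/(18 − (−1)) = 39/19.
g(3) = 18, g(39/19) = −2412/6859. s(3) = (39/19) − (−2412/6859)·((39/19) − 3)/((−2412/6859) − 18) = 1609/777.

1609/777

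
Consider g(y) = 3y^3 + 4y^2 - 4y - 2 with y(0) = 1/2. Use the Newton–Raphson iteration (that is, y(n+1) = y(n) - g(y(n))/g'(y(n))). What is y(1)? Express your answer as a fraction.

5/3

g'(y) = 9y^2 + 8y - 4.
g(1/2) = -21/8, g'(1/2) = 9/4, so y(1) = (1/2) - (-21/8)/(9/4) = 5/3.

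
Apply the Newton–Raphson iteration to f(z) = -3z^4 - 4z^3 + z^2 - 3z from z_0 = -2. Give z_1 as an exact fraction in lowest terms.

f'(z) = -12z^3 - 12z^2 + 2z - 3.
f(-2) = -6, f'(-2) = 41, so z_1 = (-2) - (-6)/41 = -76/41.

-76/41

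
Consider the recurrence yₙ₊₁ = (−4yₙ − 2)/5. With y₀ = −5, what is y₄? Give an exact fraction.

y₁ = (−4·(−5) − 2)/5 = 18/5.
y₂ = (−4·(18/5) − 2)/5 = −82/25.
y₃ = (−4·(−82/25) − 2)/5 = 278/125.
y₄ = (−4·(278/125) − 2)/5 = −1362/625.

−1362/625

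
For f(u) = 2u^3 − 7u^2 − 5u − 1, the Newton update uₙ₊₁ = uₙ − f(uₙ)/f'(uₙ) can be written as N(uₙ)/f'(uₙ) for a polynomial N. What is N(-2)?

−59

f'(u) = 6u^2 − 14u − 5.
N(u) = u·f'(u) − f(u) = u·(6u^2 − 14u − 5) − (2u^3 − 7u^2 − 5u − 1) = 4u^3 − 7u^2 + 1.
N(-2) = −59.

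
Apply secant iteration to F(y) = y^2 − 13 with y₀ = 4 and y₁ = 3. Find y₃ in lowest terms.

83/23

F(4) = 3, F(3) = −4. y₂ = 3 − (−4)·(3 − 4)/((−4) − 3) = 25/7.
F(3) = −4, F(25/7) = −12/49. y₃ = (25/7) − (−12/49)·((25/7) − 3)/((−12/49) − (−4)) = 83/23.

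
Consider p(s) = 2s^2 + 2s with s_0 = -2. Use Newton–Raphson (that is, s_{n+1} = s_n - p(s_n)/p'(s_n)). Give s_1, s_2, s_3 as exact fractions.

p'(s) = 4s + 2.
p(-2) = 4, p'(-2) = -6, so s_1 = (-2) - 4/(-6) = -4/3.
p(-4/3) = 8/9, p'(-4/3) = -10/3, so s_2 = (-4/3) - (8/9)/(-10/3) = -16/15.
p(-16/15) = 32/225, p'(-16/15) = -34/15, so s_3 = (-16/15) - (32/225)/(-34/15) = -256/255.

s_1 = -4/3, s_2 = -16/15, s_3 = -256/255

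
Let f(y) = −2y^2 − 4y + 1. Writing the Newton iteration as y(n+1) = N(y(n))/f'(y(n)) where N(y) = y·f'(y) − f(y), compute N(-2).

f'(y) = −4y − 4.
N(y) = y·f'(y) − f(y) = y·(−4y − 4) − (−2y^2 − 4y + 1) = −2y^2 − 1.
N(-2) = −9.

−9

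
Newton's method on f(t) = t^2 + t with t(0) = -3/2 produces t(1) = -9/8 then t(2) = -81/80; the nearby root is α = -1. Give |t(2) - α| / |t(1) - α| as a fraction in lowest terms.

1/10

t(1) - α = -9/8 - (-1) = -9/8 + 1 = -1/8, so |t(1) - α| = 1/8.
t(2) - α = -81/80 - (-1) = -81/80 + 1 = -1/80, so |t(2) - α| = 1/80.
Ratio = (1/80) / (1/8) = 1/10.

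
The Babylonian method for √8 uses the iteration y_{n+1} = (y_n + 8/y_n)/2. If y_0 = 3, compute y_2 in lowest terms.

577/204

y_1 = (3 + 8/3)/2 = 17/6.
y_2 = (17/6 + 8/(17/6))/2 = 577/204.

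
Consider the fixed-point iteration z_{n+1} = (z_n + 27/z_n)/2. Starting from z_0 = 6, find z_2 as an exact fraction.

z_1 = (6 + 27/6)/2 = 21/4.
z_2 = (21/4 + 27/(21/4))/2 = 291/56.

291/56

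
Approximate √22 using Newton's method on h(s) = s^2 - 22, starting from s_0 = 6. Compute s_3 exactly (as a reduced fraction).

5330977/1136568

h'(s) = 2s.
h(6) = 14, h'(6) = 12, so s_1 = 6 - 14/12 = 29/6.
h(29/6) = 49/36, h'(29/6) = 29/3, so s_2 = (29/6) - (49/36)/(29/3) = 1633/348.
h(1633/348) = 2401/121104, h'(1633/348) = 1633/174, so s_3 = (1633/348) - (2401/121104)/(1633/174) = 5330977/1136568.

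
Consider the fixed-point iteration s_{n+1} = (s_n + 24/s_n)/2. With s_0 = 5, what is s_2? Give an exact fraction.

4801/980

s_1 = (5 + 24/5)/2 = 49/10.
s_2 = (49/10 + 24/(49/10))/2 = 4801/980.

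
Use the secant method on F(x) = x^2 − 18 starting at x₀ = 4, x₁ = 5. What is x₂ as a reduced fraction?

38/9

F(4) = −2, F(5) = 7. x₂ = 5 − 7·(5 − 4)/(7 − (−2)) = 38/9.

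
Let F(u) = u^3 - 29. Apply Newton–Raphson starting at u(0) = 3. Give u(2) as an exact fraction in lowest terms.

1714381/558009

F'(u) = 3u^2.
F(3) = -2, F'(3) = 27, so u(1) = 3 - (-2)/27 = 83/27.
F(83/27) = 980/19683, F'(83/27) = 6889/243, so u(2) = (83/27) - (980/19683)/(6889/243) = 1714381/558009.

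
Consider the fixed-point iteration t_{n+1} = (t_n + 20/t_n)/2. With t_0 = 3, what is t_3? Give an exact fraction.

4858801/1086456

t_1 = (3 + 20/3)/2 = 29/6.
t_2 = (29/6 + 20/(29/6))/2 = 1561/348.
t_3 = (1561/348 + 20/(1561/348))/2 = 4858801/1086456.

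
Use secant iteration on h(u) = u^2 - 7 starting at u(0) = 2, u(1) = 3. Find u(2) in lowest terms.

13/5

h(2) = -3, h(3) = 2. u(2) = 3 - 2·(3 - 2)/(2 - (-3)) = 13/5.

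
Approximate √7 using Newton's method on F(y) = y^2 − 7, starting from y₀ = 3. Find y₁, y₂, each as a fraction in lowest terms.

y₁ = 8/3, y₂ = 127/48

F'(y) = 2y.
F(3) = 2, F'(3) = 6, so y₁ = 3 − 2/6 = 8/3.
F(8/3) = 1/9, F'(8/3) = 16/3, so y₂ = (8/3) − (1/9)/(16/3) = 127/48.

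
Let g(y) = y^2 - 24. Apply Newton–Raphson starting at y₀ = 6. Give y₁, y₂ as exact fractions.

y₁ = 5, y₂ = 49/10

g'(y) = 2y.
g(6) = 12, g'(6) = 12, so y₁ = 6 - 12/12 = 5.
g(5) = 1, g'(5) = 10, so y₂ = 5 - 1/10 = 49/10.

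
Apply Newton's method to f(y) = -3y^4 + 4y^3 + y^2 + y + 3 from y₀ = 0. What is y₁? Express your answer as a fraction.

-3

f'(y) = -12y^3 + 12y^2 + 2y + 1.
f(0) = 3, f'(0) = 1, so y₁ = 0 - 3/1 = -3.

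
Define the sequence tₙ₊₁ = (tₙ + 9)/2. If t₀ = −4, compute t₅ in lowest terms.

t₁ = ((−4) + 9)/2 = 5/2.
t₂ = ((5/2) + 9)/2 = 23/4.
t₃ = ((23/4) + 9)/2 = 59/8.
t₄ = ((59/8) + 9)/2 = 131/16.
t₅ = ((131/16) + 9)/2 = 275/32.

275/32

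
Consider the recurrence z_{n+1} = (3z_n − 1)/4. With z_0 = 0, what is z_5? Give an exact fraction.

z_1 = (3·0 − 1)/4 = −1/4.
z_2 = (3·(−1/4) − 1)/4 = −7/16.
z_3 = (3·(−7/16) − 1)/4 = −37/64.
z_4 = (3·(−37/64) − 1)/4 = −175/256.
z_5 = (3·(−175/256) − 1)/4 = −781/1024.

−781/1024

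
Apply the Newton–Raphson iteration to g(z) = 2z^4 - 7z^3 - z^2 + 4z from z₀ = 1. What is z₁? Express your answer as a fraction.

9/11

g'(z) = 8z^3 - 21z^2 - 2z + 4.
g(1) = -2, g'(1) = -11, so z₁ = 1 - (-2)/(-11) = 9/11.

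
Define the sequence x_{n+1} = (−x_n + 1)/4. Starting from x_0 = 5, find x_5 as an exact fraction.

25/128

x_1 = (−5 + 1)/4 = −1.
x_2 = (−(−1) + 1)/4 = 1/2.
x_3 = (−(1/2) + 1)/4 = 1/8.
x_4 = (−(1/8) + 1)/4 = 7/32.
x_5 = (−(7/32) + 1)/4 = 25/128.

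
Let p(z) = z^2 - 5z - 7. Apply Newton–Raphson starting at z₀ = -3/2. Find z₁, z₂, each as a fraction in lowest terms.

z₁ = -37/32, z₂ = -8537/7488

p'(z) = 2z - 5.
p(-3/2) = 11/4, p'(-3/2) = -8, so z₁ = (-3/2) - (11/4)/(-8) = -37/32.
p(-37/32) = 121/1024, p'(-37/32) = -117/16, so z₂ = (-37/32) - (121/1024)/(-117/16) = -8537/7488.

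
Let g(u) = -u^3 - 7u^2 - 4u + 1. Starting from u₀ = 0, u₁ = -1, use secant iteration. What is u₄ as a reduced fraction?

g(0) = 1, g(-1) = -1. u₂ = (-1) - (-1)·((-1) - 0)/((-1) - 1) = -1/2.
g(-1) = -1, g(-1/2) = 11/8. u₃ = (-1/2) - (11/8)·((-1/2) - (-1))/((11/8) - (-1)) = -15/19.
g(-1/2) = 11/8, g(-15/19) = 1969/6859. u₄ = (-15/19) - (1969/6859)·((-15/19) - (-1/2))/((1969/6859) - (11/8)) = -4699/5427.

-4699/5427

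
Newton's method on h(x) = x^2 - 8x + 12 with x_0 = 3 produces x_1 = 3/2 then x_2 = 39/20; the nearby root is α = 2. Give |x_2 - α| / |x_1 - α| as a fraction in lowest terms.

x_1 - α = 3/2 - 2 = -1/2, so |x_1 - α| = 1/2.
x_2 - α = 39/20 - 2 = -1/20, so |x_2 - α| = 1/20.
Ratio = (1/20) / (1/2) = 1/10.

1/10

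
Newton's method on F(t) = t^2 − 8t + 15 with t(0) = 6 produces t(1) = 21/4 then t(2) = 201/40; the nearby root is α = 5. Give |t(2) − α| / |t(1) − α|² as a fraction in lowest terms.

2/5

t(1) − α = 21/4 − 5 = 1/4, so |t(1) − α| = 1/4.
t(2) − α = 201/40 − 5 = 1/40, so |t(2) − α| = 1/40.
|t(1) − α|² = 1/16.
Ratio = (1/40) / (1/16) = 2/5.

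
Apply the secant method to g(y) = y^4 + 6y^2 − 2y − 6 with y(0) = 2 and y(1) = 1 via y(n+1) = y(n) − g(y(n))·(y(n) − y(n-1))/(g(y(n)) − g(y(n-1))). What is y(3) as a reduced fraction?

458522/428731

g(2) = 30, g(1) = −1. y(2) = 1 − (−1)·(1 − 2)/((−1) − 30) = 32/31.
g(1) = −1, g(32/31) = −494790/923521. y(3) = (32/31) − (−494790/923521)·((32/31) − 1)/((−494790/923521) − (−1)) = 458522/428731.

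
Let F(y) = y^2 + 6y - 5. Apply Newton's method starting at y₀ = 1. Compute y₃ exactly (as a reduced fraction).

79921/107760

F'(y) = 2y + 6.
F(1) = 2, F'(1) = 8, so y₁ = 1 - 2/8 = 3/4.
F(3/4) = 1/16, F'(3/4) = 15/2, so y₂ = (3/4) - (1/16)/(15/2) = 89/120.
F(89/120) = 1/14400, F'(89/120) = 449/60, so y₃ = (89/120) - (1/14400)/(449/60) = 79921/107760.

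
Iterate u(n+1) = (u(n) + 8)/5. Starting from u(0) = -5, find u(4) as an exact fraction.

u(1) = ((-5) + 8)/5 = 3/5.
u(2) = ((3/5) + 8)/5 = 43/25.
u(3) = ((43/25) + 8)/5 = 243/125.
u(4) = ((243/125) + 8)/5 = 1243/625.

1243/625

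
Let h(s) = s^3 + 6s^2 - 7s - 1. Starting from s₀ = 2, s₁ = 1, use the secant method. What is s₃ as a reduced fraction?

3079/2755

h(2) = 17, h(1) = -1. s₂ = 1 - (-1)·(1 - 2)/((-1) - 17) = 19/18.
h(1) = -1, h(19/18) = -3077/5832. s₃ = (19/18) - (-3077/5832)·((19/18) - 1)/((-3077/5832) - (-1)) = 3079/2755.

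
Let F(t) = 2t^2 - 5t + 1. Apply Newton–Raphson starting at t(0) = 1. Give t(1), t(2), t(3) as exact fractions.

t(1) = -1, t(2) = -1/9, t(3) = 79/441

F'(t) = 4t - 5.
F(1) = -2, F'(1) = -1, so t(1) = 1 - (-2)/(-1) = -1.
F(-1) = 8, F'(-1) = -9, so t(2) = (-1) - 8/(-9) = -1/9.
F(-1/9) = 128/81, F'(-1/9) = -49/9, so t(3) = (-1/9) - (128/81)/(-49/9) = 79/441.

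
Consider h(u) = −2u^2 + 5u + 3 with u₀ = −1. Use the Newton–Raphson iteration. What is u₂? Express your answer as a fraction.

−293/585

h'(u) = −4u + 5.
h(−1) = −4, h'(−1) = 9, so u₁ = (−1) − (−4)/9 = −5/9.
h(−5/9) = −32/81, h'(−5/9) = 65/9, so u₂ = (−5/9) − (−32/81)/(65/9) = −293/585.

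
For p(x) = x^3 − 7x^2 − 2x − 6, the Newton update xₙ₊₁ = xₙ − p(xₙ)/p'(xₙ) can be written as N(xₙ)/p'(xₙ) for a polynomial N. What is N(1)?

p'(x) = 3x^2 − 14x − 2.
N(x) = x·p'(x) − p(x) = x·(3x^2 − 14x − 2) − (x^3 − 7x^2 − 2x − 6) = 2x^3 − 7x^2 + 6.
N(1) = 1.

1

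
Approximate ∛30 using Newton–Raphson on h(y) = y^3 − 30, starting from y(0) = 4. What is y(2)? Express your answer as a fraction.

700399/224676

h'(y) = 3y^2.
h(4) = 34, h'(4) = 48, so y(1) = 4 − 34/48 = 79/24.
h(79/24) = 78319/13824, h'(79/24) = 6241/192, so y(2) = (79/24) − (78319/13824)/(6241/192) = 700399/224676.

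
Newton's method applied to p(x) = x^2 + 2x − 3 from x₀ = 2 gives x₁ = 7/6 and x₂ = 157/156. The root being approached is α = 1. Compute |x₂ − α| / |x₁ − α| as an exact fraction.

1/26

x₁ − α = 7/6 − 1 = 1/6, so |x₁ − α| = 1/6.
x₂ − α = 157/156 − 1 = 1/156, so |x₂ − α| = 1/156.
Ratio = (1/156) / (1/6) = 1/26.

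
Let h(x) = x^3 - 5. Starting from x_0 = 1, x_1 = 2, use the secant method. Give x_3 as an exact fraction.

265/157

h(1) = -4, h(2) = 3. x_2 = 2 - 3·(2 - 1)/(3 - (-4)) = 11/7.
h(2) = 3, h(11/7) = -384/343. x_3 = (11/7) - (-384/343)·((11/7) - 2)/((-384/343) - 3) = 265/157.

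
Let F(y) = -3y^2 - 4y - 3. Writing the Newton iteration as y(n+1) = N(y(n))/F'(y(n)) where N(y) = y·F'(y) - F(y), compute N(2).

-9

F'(y) = -6y - 4.
N(y) = y·F'(y) - F(y) = y·(-6y - 4) - (-3y^2 - 4y - 3) = -3y^2 + 3.
N(2) = -9.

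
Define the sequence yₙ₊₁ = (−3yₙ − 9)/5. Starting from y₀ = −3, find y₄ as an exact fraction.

y₁ = (−3·(−3) − 9)/5 = 0.
y₂ = (−3·0 − 9)/5 = −9/5.
y₃ = (−3·(−9/5) − 9)/5 = −18/25.
y₄ = (−3·(−18/25) − 9)/5 = −171/125.

−171/125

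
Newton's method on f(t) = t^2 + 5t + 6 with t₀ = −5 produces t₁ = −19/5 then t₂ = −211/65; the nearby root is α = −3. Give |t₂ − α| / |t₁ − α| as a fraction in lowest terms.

4/13

t₁ − α = −19/5 − (−3) = −19/5 + 3 = −4/5, so |t₁ − α| = 4/5.
t₂ − α = −211/65 − (−3) = −211/65 + 3 = −16/65, so |t₂ − α| = 16/65.
Ratio = (16/65) / (4/5) = 4/13.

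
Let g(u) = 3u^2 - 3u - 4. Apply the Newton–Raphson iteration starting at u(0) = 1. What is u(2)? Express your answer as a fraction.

61/33

g'(u) = 6u - 3.
g(1) = -4, g'(1) = 3, so u(1) = 1 - (-4)/3 = 7/3.
g(7/3) = 16/3, g'(7/3) = 11, so u(2) = (7/3) - (16/3)/11 = 61/33.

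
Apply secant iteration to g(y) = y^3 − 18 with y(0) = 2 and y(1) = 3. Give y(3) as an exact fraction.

2402/921

g(2) = −10, g(3) = 9. y(2) = 3 − 9·(3 − 2)/(9 − (−10)) = 48/19.
g(3) = 9, g(48/19) = −12870/6859. y(3) = (48/19) − (−12870/6859)·((48/19) − 3)/((−12870/6859) − 9) = 2402/921.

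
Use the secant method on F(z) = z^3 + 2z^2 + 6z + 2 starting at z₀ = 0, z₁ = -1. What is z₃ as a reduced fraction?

F(0) = 2, F(-1) = -3. z₂ = (-1) - (-3)·((-1) - 0)/((-3) - 2) = -2/5.
F(-1) = -3, F(-2/5) = -18/125. z₃ = (-2/5) - (-18/125)·((-2/5) - (-1))/((-18/125) - (-3)) = -44/119.

-44/119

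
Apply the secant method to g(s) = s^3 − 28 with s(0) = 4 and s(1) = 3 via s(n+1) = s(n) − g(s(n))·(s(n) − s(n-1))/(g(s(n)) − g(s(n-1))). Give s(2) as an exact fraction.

g(4) = 36, g(3) = −1. s(2) = 3 − (−1)·(3 − 4)/((−1) − 36) = 112/37.

112/37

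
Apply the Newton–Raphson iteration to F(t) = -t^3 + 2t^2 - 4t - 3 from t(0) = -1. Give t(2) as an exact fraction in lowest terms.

F'(t) = -3t^2 + 4t - 4.
F(-1) = 4, F'(-1) = -11, so t(1) = (-1) - 4/(-11) = -7/11.
F(-7/11) = 816/1331, F'(-7/11) = -939/121, so t(2) = (-7/11) - (816/1331)/(-939/121) = -1919/3443.

-1919/3443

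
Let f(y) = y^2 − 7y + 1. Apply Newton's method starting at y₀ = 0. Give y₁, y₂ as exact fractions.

f'(y) = 2y − 7.
f(0) = 1, f'(0) = −7, so y₁ = 0 − 1/(−7) = 1/7.
f(1/7) = 1/49, f'(1/7) = −47/7, so y₂ = (1/7) − (1/49)/(−47/7) = 48/329.

y₁ = 1/7, y₂ = 48/329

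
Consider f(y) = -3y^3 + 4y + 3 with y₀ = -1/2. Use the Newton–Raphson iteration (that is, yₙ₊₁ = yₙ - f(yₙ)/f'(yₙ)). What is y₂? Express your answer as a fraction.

f'(y) = -9y^2 + 4.
f(-1/2) = 11/8, f'(-1/2) = 7/4, so y₁ = (-1/2) - (11/8)/(7/4) = -9/7.
f(-9/7) = 1452/343, f'(-9/7) = -533/49, so y₂ = (-9/7) - (1452/343)/(-533/49) = -3345/3731.

-3345/3731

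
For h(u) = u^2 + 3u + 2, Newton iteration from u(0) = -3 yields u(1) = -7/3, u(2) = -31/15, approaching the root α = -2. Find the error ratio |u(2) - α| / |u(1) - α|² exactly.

u(1) - α = -7/3 - (-2) = -7/3 + 2 = -1/3, so |u(1) - α| = 1/3.
u(2) - α = -31/15 - (-2) = -31/15 + 2 = -1/15, so |u(2) - α| = 1/15.
|u(1) - α|² = 1/9.
Ratio = (1/15) / (1/9) = 3/5.

3/5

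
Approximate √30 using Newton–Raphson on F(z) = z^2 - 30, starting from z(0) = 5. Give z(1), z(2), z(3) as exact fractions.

F'(z) = 2z.
F(5) = -5, F'(5) = 10, so z(1) = 5 - (-5)/10 = 11/2.
F(11/2) = 1/4, F'(11/2) = 11, so z(2) = (11/2) - (1/4)/11 = 241/44.
F(241/44) = 1/1936, F'(241/44) = 241/22, so z(3) = (241/44) - (1/1936)/(241/22) = 116161/21208.

z(1) = 11/2, z(2) = 241/44, z(3) = 116161/21208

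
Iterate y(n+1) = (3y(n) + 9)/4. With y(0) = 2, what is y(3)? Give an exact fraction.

y(1) = (3·2 + 9)/4 = 15/4.
y(2) = (3·(15/4) + 9)/4 = 81/16.
y(3) = (3·(81/16) + 9)/4 = 387/64.

387/64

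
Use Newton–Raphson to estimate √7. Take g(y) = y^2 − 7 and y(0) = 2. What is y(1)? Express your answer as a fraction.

g'(y) = 2y.
g(2) = −3, g'(2) = 4, so y(1) = 2 − (−3)/4 = 11/4.

11/4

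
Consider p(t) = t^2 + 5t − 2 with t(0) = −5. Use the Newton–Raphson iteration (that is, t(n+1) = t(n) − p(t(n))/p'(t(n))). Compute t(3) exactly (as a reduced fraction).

−648891/120785

p'(t) = 2t + 5.
p(−5) = −2, p'(−5) = −5, so t(1) = (−5) − (−2)/(−5) = −27/5.
p(−27/5) = 4/25, p'(−27/5) = −29/5, so t(2) = (−27/5) − (4/25)/(−29/5) = −779/145.
p(−779/145) = 16/21025, p'(−779/145) = −833/145, so t(3) = (−779/145) − (16/21025)/(−833/145) = −648891/120785.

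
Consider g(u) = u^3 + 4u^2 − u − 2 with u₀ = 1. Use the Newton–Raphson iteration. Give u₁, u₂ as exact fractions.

g'(u) = 3u^2 + 8u − 1.
g(1) = 2, g'(1) = 10, so u₁ = 1 − 2/10 = 4/5.
g(4/5) = 34/125, g'(4/5) = 183/25, so u₂ = (4/5) − (34/125)/(183/25) = 698/915.

u₁ = 4/5, u₂ = 698/915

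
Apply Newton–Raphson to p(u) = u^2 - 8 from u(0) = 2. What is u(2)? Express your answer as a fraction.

p'(u) = 2u.
p(2) = -4, p'(2) = 4, so u(1) = 2 - (-4)/4 = 3.
p(3) = 1, p'(3) = 6, so u(2) = 3 - 1/6 = 17/6.

17/6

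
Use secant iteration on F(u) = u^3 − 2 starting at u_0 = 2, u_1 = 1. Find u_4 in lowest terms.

1303035/1036622

F(2) = 6, F(1) = −1. u_2 = 1 − (−1)·(1 − 2)/((−1) − 6) = 8/7.
F(1) = −1, F(8/7) = −174/343. u_3 = (8/7) − (−174/343)·((8/7) − 1)/((−174/343) − (−1)) = 218/169.
F(8/7) = −174/343, F(218/169) = 706614/4826809. u_4 = (218/169) − (706614/4826809)·((218/169) − (8/7))/((706614/4826809) − (−174/343)) = 1303035/1036622.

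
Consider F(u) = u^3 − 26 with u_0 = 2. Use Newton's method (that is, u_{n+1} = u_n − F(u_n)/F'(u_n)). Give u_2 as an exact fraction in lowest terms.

149/49

F'(u) = 3u^2.
F(2) = −18, F'(2) = 12, so u_1 = 2 − (−18)/12 = 7/2.
F(7/2) = 135/8, F'(7/2) = 147/4, so u_2 = (7/2) − (135/8)/(147/4) = 149/49.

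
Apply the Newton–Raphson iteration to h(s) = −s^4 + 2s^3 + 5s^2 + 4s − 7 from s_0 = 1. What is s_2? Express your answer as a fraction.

729997/913600

h'(s) = −4s^3 + 6s^2 + 10s + 4.
h(1) = 3, h'(1) = 16, so s_1 = 1 − 3/16 = 13/16.
h(13/16) = 12303/65536, h'(13/16) = 14275/1024, so s_2 = (13/16) − (12303/65536)/(14275/1024) = 729997/913600.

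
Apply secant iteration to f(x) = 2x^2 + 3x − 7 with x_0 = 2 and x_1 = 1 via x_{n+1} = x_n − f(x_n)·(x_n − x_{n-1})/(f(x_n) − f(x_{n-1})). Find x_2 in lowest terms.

f(2) = 7, f(1) = −2. x_2 = 1 − (−2)·(1 − 2)/((−2) − 7) = 11/9.

11/9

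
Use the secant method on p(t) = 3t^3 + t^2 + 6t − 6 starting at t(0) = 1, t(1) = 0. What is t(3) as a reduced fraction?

p(1) = 4, p(0) = −6. t(2) = 0 − (−6)·(0 − 1)/((−6) − 4) = 3/5.
p(0) = −6, p(3/5) = −174/125. t(3) = (3/5) − (−174/125)·((3/5) − 0)/((−174/125) − (−6)) = 25/32.

25/32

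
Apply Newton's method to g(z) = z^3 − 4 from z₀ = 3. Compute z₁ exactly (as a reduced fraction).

g'(z) = 3z^2.
g(3) = 23, g'(3) = 27, so z₁ = 3 − 23/27 = 58/27.

58/27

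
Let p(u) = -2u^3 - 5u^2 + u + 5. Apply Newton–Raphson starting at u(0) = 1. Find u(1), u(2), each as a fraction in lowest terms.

p'(u) = -6u^2 - 10u + 1.
p(1) = -1, p'(1) = -15, so u(1) = 1 - (-1)/(-15) = 14/15.
p(14/15) = -163/3375, p'(14/15) = -339/25, so u(2) = (14/15) - (-163/3375)/(-339/25) = 42551/45765.

u(1) = 14/15, u(2) = 42551/45765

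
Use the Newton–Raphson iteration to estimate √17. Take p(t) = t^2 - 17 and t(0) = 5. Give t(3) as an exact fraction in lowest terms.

p'(t) = 2t.
p(5) = 8, p'(5) = 10, so t(1) = 5 - 8/10 = 21/5.
p(21/5) = 16/25, p'(21/5) = 42/5, so t(2) = (21/5) - (16/25)/(42/5) = 433/105.
p(433/105) = 64/11025, p'(433/105) = 866/105, so t(3) = (433/105) - (64/11025)/(866/105) = 187457/45465.

187457/45465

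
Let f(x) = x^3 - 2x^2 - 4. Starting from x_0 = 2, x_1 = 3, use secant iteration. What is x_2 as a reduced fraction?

f(2) = -4, f(3) = 5. x_2 = 3 - 5·(3 - 2)/(5 - (-4)) = 22/9.

22/9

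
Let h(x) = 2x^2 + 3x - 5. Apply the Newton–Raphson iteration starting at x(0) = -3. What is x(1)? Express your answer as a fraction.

-23/9

h'(x) = 4x + 3.
h(-3) = 4, h'(-3) = -9, so x(1) = (-3) - 4/(-9) = -23/9.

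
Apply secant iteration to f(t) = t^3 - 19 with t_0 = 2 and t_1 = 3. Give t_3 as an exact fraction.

f(2) = -11, f(3) = 8. t_2 = 3 - 8·(3 - 2)/(8 - (-11)) = 49/19.
f(3) = 8, f(49/19) = -12672/6859. t_3 = (49/19) - (-12672/6859)·((49/19) - 3)/((-12672/6859) - 8) = 22441/8443.

22441/8443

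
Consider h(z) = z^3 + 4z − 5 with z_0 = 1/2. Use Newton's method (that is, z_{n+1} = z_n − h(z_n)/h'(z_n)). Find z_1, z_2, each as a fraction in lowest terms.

z_1 = 21/19, z_2 = 52817/52573

h'(z) = 3z^2 + 4.
h(1/2) = −23/8, h'(1/2) = 19/4, so z_1 = (1/2) − (−23/8)/(19/4) = 21/19.
h(21/19) = 5290/6859, h'(21/19) = 2767/361, so z_2 = (21/19) − (5290/6859)/(2767/361) = 52817/52573.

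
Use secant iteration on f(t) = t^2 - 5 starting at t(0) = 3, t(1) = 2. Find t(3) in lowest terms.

47/21

f(3) = 4, f(2) = -1. t(2) = 2 - (-1)·(2 - 3)/((-1) - 4) = 11/5.
f(2) = -1, f(11/5) = -4/25. t(3) = (11/5) - (-4/25)·((11/5) - 2)/((-4/25) - (-1)) = 47/21.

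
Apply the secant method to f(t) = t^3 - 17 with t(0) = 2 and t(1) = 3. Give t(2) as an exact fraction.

47/19

f(2) = -9, f(3) = 10. t(2) = 3 - 10·(3 - 2)/(10 - (-9)) = 47/19.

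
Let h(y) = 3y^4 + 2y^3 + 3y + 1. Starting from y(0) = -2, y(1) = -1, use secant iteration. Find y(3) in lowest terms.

h(-2) = 27, h(-1) = -1. y(2) = (-1) - (-1)·((-1) - (-2))/((-1) - 27) = -29/28.
h(-1) = -1, h(-29/28) = -539109/614656. y(3) = (-29/28) - (-539109/614656)·((-29/28) - (-1))/((-539109/614656) - (-1)) = -97499/75547.

-97499/75547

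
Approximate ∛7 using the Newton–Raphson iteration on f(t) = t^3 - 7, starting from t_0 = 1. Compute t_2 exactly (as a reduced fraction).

f'(t) = 3t^2.
f(1) = -6, f'(1) = 3, so t_1 = 1 - (-6)/3 = 3.
f(3) = 20, f'(3) = 27, so t_2 = 3 - 20/27 = 61/27.

61/27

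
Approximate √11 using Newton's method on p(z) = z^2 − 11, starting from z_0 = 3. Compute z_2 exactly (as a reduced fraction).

p'(z) = 2z.
p(3) = −2, p'(3) = 6, so z_1 = 3 − (−2)/6 = 10/3.
p(10/3) = 1/9, p'(10/3) = 20/3, so z_2 = (10/3) − (1/9)/(20/3) = 199/60.

199/60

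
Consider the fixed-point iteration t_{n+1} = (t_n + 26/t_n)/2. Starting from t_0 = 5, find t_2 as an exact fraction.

5201/1020

t_1 = (5 + 26/5)/2 = 51/10.
t_2 = (51/10 + 26/(51/10))/2 = 5201/1020.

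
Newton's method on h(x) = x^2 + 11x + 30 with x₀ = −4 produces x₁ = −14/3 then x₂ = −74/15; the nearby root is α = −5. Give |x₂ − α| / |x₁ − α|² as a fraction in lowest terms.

3/5

x₁ − α = −14/3 − (−5) = −14/3 + 5 = 1/3, so |x₁ − α| = 1/3.
x₂ − α = −74/15 − (−5) = −74/15 + 5 = 1/15, so |x₂ − α| = 1/15.
|x₁ − α|² = 1/9.
Ratio = (1/15) / (1/9) = 3/5.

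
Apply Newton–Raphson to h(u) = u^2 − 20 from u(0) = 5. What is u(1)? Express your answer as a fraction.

9/2

h'(u) = 2u.
h(5) = 5, h'(5) = 10, so u(1) = 5 − 5/10 = 9/2.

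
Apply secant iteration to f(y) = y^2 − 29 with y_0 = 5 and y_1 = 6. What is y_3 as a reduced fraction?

f(5) = −4, f(6) = 7. y_2 = 6 − 7·(6 − 5)/(7 − (−4)) = 59/11.
f(6) = 7, f(59/11) = −28/121. y_3 = (59/11) − (−28/121)·((59/11) − 6)/((−28/121) − 7) = 673/125.

673/125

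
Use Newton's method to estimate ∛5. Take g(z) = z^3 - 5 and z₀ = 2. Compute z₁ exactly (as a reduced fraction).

g'(z) = 3z^2.
g(2) = 3, g'(2) = 12, so z₁ = 2 - 3/12 = 7/4.

7/4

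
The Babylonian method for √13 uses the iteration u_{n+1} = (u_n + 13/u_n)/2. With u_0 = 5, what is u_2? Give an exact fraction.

343/95

u_1 = (5 + 13/5)/2 = 19/5.
u_2 = (19/5 + 13/(19/5))/2 = 343/95.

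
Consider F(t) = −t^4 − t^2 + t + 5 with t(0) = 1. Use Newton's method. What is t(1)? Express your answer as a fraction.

9/5

F'(t) = −4t^3 − 2t + 1.
F(1) = 4, F'(1) = −5, so t(1) = 1 − 4/(−5) = 9/5.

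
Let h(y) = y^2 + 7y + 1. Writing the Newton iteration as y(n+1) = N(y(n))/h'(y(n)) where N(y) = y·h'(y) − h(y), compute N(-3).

8

h'(y) = 2y + 7.
N(y) = y·h'(y) − h(y) = y·(2y + 7) − (y^2 + 7y + 1) = y^2 − 1.
N(-3) = 8.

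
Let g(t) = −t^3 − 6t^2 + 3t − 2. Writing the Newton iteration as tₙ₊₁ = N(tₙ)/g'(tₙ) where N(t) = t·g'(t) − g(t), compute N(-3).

g'(t) = −3t^2 − 12t + 3.
N(t) = t·g'(t) − g(t) = t·(−3t^2 − 12t + 3) − (−t^3 − 6t^2 + 3t − 2) = −2t^3 − 6t^2 + 2.
N(-3) = 2.

2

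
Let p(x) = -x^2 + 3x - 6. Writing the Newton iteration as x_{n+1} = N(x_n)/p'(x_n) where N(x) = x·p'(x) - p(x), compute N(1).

p'(x) = -2x + 3.
N(x) = x·p'(x) - p(x) = x·(-2x + 3) - (-x^2 + 3x - 6) = -x^2 + 6.
N(1) = 5.

5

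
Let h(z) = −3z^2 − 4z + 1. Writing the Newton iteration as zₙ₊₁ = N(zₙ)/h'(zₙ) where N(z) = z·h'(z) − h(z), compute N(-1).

h'(z) = −6z − 4.
N(z) = z·h'(z) − h(z) = z·(−6z − 4) − (−3z^2 − 4z + 1) = −3z^2 − 1.
N(-1) = −4.

−4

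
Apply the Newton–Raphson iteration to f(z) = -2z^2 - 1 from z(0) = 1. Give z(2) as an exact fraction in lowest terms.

-7/8

f'(z) = -4z.
f(1) = -3, f'(1) = -4, so z(1) = 1 - (-3)/(-4) = 1/4.
f(1/4) = -9/8, f'(1/4) = -1, so z(2) = (1/4) - (-9/8)/(-1) = -7/8.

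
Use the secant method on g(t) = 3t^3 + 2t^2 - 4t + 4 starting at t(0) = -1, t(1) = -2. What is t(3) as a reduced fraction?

g(-1) = 7, g(-2) = -4. t(2) = (-2) - (-4)·((-2) - (-1))/((-4) - 7) = -18/11.
g(-2) = -4, g(-18/11) = 3668/1331. t(3) = (-18/11) - (3668/1331)·((-18/11) - (-2))/((3668/1331) - (-4)) = -1003/562.

-1003/562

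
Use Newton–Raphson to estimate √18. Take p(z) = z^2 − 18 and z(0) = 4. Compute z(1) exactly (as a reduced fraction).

p'(z) = 2z.
p(4) = −2, p'(4) = 8, so z(1) = 4 − (−2)/8 = 17/4.

17/4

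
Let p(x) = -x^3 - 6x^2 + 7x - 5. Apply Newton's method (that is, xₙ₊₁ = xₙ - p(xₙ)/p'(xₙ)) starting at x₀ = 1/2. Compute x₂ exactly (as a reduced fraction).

5403/656

p'(x) = -3x^2 - 12x + 7.
p(1/2) = -25/8, p'(1/2) = 1/4, so x₁ = (1/2) - (-25/8)/(1/4) = 13.
p(13) = -3125, p'(13) = -656, so x₂ = 13 - (-3125)/(-656) = 5403/656.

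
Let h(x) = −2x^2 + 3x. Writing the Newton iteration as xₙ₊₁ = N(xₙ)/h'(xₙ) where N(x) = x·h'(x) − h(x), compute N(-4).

h'(x) = −4x + 3.
N(x) = x·h'(x) − h(x) = x·(−4x + 3) − (−2x^2 + 3x) = −2x^2.
N(-4) = −32.

−32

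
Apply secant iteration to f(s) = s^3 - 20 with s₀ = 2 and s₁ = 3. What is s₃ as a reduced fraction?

f(2) = -12, f(3) = 7. s₂ = 3 - 7·(3 - 2)/(7 - (-12)) = 50/19.
f(3) = 7, f(50/19) = -12180/6859. s₃ = (50/19) - (-12180/6859)·((50/19) - 3)/((-12180/6859) - 7) = 23270/8599.

23270/8599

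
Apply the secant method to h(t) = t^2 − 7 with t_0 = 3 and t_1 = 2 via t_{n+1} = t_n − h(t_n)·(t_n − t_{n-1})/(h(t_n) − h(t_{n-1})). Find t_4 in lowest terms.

h(3) = 2, h(2) = −3. t_2 = 2 − (−3)·(2 − 3)/((−3) − 2) = 13/5.
h(2) = −3, h(13/5) = −6/25. t_3 = (13/5) − (−6/25)·((13/5) − 2)/((−6/25) − (−3)) = 61/23.
h(13/5) = −6/25, h(61/23) = 18/529. t_4 = (61/23) − (18/529)·((61/23) − (13/5))/((18/529) − (−6/25)) = 799/302.

799/302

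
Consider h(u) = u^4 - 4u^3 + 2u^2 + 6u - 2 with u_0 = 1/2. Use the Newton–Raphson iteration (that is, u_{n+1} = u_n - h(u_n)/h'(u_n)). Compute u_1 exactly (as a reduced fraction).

27/88

h'(u) = 4u^3 - 12u^2 + 4u + 6.
h(1/2) = 17/16, h'(1/2) = 11/2, so u_1 = (1/2) - (17/16)/(11/2) = 27/88.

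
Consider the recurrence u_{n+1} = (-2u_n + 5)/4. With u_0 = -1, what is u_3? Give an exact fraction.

17/16

u_1 = (-2·(-1) + 5)/4 = 7/4.
u_2 = (-2·(7/4) + 5)/4 = 3/8.
u_3 = (-2·(3/8) + 5)/4 = 17/16.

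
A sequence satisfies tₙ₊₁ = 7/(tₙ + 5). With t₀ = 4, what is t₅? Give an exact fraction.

t₁ = 7/(4 + 5) = 7/9.
t₂ = 7/(7/9 + 5) = 63/52.
t₃ = 7/(63/52 + 5) = 364/323.
t₄ = 7/(364/323 + 5) = 2261/1979.
t₅ = 7/(2261/1979 + 5) = 13853/12156.

13853/12156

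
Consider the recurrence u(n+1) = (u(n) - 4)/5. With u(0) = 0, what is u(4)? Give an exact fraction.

-624/625

u(1) = (0 - 4)/5 = -4/5.
u(2) = ((-4/5) - 4)/5 = -24/25.
u(3) = ((-24/25) - 4)/5 = -124/125.
u(4) = ((-124/125) - 4)/5 = -624/625.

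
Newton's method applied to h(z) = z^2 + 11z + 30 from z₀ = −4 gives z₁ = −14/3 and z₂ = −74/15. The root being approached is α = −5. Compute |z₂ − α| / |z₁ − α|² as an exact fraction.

z₁ − α = −14/3 − (−5) = −14/3 + 5 = 1/3, so |z₁ − α| = 1/3.
z₂ − α = −74/15 − (−5) = −74/15 + 5 = 1/15, so |z₂ − α| = 1/15.
|z₁ − α|² = 1/9.
Ratio = (1/15) / (1/9) = 3/5.

3/5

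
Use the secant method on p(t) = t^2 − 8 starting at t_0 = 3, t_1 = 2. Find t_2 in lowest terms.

p(3) = 1, p(2) = −4. t_2 = 2 − (−4)·(2 − 3)/((−4) − 1) = 14/5.

14/5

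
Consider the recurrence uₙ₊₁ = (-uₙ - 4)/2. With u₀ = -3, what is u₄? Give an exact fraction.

-23/16

u₁ = (-(-3) - 4)/2 = -1/2.
u₂ = (-(-1/2) - 4)/2 = -7/4.
u₃ = (-(-7/4) - 4)/2 = -9/8.
u₄ = (-(-9/8) - 4)/2 = -23/16.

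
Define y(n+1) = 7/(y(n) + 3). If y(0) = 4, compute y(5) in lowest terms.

595/388

y(1) = 7/(4 + 3) = 1.
y(2) = 7/(1 + 3) = 7/4.
y(3) = 7/(7/4 + 3) = 28/19.
y(4) = 7/(28/19 + 3) = 133/85.
y(5) = 7/(133/85 + 3) = 595/388.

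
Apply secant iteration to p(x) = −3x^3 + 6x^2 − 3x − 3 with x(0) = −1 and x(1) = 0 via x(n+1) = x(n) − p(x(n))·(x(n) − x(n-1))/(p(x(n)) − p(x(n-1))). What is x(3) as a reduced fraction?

p(−1) = 9, p(0) = −3. x(2) = 0 − (−3)·(0 − (−1))/((−3) − 9) = −1/4.
p(0) = −3, p(−1/4) = −117/64. x(3) = (−1/4) − (−117/64)·((−1/4) − 0)/((−117/64) − (−3)) = −16/25.

−16/25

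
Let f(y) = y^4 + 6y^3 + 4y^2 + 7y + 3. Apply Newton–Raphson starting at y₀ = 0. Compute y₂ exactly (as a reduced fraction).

f'(y) = 4y^3 + 18y^2 + 8y + 7.
f(0) = 3, f'(0) = 7, so y₁ = 0 - 3/7 = -3/7.
f(-3/7) = 711/2401, f'(-3/7) = 2251/343, so y₂ = (-3/7) - (711/2401)/(2251/343) = -7464/15757.

-7464/15757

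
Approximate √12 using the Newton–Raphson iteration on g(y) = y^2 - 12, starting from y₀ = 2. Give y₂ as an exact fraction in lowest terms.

g'(y) = 2y.
g(2) = -8, g'(2) = 4, so y₁ = 2 - (-8)/4 = 4.
g(4) = 4, g'(4) = 8, so y₂ = 4 - 4/8 = 7/2.

7/2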